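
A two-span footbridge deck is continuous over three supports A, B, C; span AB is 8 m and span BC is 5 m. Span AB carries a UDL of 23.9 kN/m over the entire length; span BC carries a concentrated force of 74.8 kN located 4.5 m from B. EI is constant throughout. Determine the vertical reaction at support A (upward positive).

R_A = 80 kN

Take M_B as the redundant. Released structure: two simple spans AB and BC with a hinge at B.
End slopes at the hinge B, treating each span as simply supported:
  span AB: UDL 23.9: wL³/(24EI) = 509.9/EI
  span BC: point load 74.8 at a = 4.5: Pab(L + b)/(6LEI) = 30.86/EI
  relative rotation θ_0 = (509.9 + 30.86)/EI = 540.7/EI
A unit hogging moment at B produces rotation L₁/(3EI) + L₂/(3EI) = 4.333/EI.
Compatibility: M_B·(L₁+L₂)/(3EI) = θ_0, giving M_B = 124.8 kN·m (hogging).
Span AB, ΣM about A with M_B applied at B: R_B^{AB}·8 = 764.8 + 124.8, so R_B^{AB} = 111.2 kN and R_A = 191.2 − 111.2 = 80 kN.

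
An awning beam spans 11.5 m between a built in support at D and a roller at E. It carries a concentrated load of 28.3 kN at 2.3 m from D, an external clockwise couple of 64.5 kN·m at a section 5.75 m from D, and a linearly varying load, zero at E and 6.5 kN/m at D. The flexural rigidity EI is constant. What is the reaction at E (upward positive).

Release the roller at E. Primary structure: cantilever fixed at D.
Deflection at E on the released cantilever, summing each load's contribution:
  point load 28.3 at a = 2.3: Pa²(3L − a)/(6EI) = 803.4/EI
  clockwise couple 64.5 at a = 5.75: M₀a(2L − a)/(2EI) = 3199/EI
  triangular load, peak 6.5 at the fixed end: w₀L⁴/(30EI) = 3790/EI
  δ_0 = 7792/EI
Tip deflection under a unit load at E: L³/(3EI) = 507/EI.
Compatibility at E: δ_0 − R_E·δ_{EE} = 0, so R_E = 7792/507 = 15.37 kN.

R_E = 15.37 kN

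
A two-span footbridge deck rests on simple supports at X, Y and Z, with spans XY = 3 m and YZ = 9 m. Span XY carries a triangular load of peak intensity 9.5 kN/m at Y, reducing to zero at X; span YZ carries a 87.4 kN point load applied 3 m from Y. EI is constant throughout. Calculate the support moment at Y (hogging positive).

Take M_Y as the redundant. Released structure: two simple spans XY and YZ with a hinge at Y.
Discontinuity in slope at Y on the released structure — sum the simple-span end rotations:
  span XY: triangular load, peak 9.5: w₀L³/(45EI) = 5.7/EI
  span YZ: point load 87.4 at a = 3: Pab(L + b)/(6LEI) = 437/EI
  relative rotation θ_0 = (5.7 + 437)/EI = 442.7/EI
A unit hogging moment at Y produces rotation L₁/(3EI) + L₂/(3EI) = 4/EI.
Compatibility: M_Y·(L₁+L₂)/(3EI) = θ_0, giving M_Y = 110.7 kN·m (hogging).

M_Y = 110.7 kN·m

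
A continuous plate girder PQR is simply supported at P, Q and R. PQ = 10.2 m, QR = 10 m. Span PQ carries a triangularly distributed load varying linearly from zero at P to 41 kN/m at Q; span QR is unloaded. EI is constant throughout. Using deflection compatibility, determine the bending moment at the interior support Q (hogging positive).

Release continuity at Q by inserting a hinge; the redundant is the internal moment M_Q. The primary structure is two simply-supported spans PQ and QR.
Discontinuity in slope at Q on the released structure — sum the simple-span end rotations:
  span PQ: triangular load, peak 41: w₀L³/(45EI) = 966.9/EI
  relative rotation θ_0 = (966.9 + 0)/EI = 966.9/EI
A unit hogging moment at Q produces rotation L₁/(3EI) + L₂/(3EI) = 6.733/EI.
Compatibility: M_Q·(L₁+L₂)/(3EI) = θ_0, giving M_Q = 143.6 kN·m (hogging).

M_Q = 143.6 kN·m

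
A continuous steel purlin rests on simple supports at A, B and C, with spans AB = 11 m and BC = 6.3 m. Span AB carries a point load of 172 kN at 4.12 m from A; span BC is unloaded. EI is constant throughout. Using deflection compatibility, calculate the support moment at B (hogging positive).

M_B = 193.7 kN·m

Take M_B as the redundant. Released structure: two simple spans AB and BC with a hinge at B.
End slopes at the hinge B, treating each span as simply supported:
  span AB: point load 172 at a = 4.12: Pab(L + a)/(6LEI) = 1117/EI
  relative rotation θ_0 = (1117 + 0)/EI = 1117/EI
A unit hogging moment at B produces rotation L₁/(3EI) + L₂/(3EI) = 5.767/EI.
Slope continuity at B: θ_0 = M_B·5.767/EI, so M_B = 1117/5.767 = 193.7 kN·m (hogging).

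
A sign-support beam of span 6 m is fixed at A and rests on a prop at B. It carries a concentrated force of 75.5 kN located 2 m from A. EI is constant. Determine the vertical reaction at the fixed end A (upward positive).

Release the roller at B. Primary structure: cantilever fixed at A.
Free-end deflection of the primary structure under the applied loading (downward +):
  point load 75.5 at a = 2: Pa²(3L − a)/(6EI) = 805.3/EI
Flexibility coefficient — unit upward force at B: δ_{BB} = L³/(3EI) = 72/EI.
The prop prevents deflection at B: R_B = δ_0/δ_{BB} = 805.3/72 = 11.19 kN.
Vertical equilibrium: R_A = ΣP − R_B = 75.5 − 11.19 = 64.31 kN.

R_A = 64.31 kN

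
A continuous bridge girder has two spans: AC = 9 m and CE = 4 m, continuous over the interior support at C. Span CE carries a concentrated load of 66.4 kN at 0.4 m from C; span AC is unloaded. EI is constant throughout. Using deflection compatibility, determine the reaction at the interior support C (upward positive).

Insert a hinge at C; M_C is the redundant, and each span becomes simply supported.
Rotations at C on the released spans (each span's end-slope, ×1/EI):
  span CE: point load 66.4 at a = 0.4: Pab(L + b)/(6LEI) = 30.28/EI
  relative rotation θ_0 = (0 + 30.28)/EI = 30.28/EI
A unit hogging moment at C produces rotation L₁/(3EI) + L₂/(3EI) = 4.333/EI.
Slope continuity at C: θ_0 = M_C·4.333/EI, so M_C = 30.28/4.333 = 6.987 kN·m (hogging).
Span AC, ΣM about A with M_C applied at C: R_C^{AC}·9 = 0 + 6.987, so R_C^{AC} = 0.7764 kN and R_A = 0 − 0.7764 = -0.7764 kN.
Span CE, ΣM about E: R_C^{CE}·4 = 239 + 6.987, so R_C^{CE} = 61.51 kN and R_E = 66.4 − 61.51 = 4.893 kN.
R_C = 0.7764 + 61.51 = 62.28 kN.

R_C = 62.28 kN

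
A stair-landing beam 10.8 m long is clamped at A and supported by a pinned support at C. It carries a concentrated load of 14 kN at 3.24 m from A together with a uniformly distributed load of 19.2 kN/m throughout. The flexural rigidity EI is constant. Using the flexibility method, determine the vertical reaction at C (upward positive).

Release the roller at C. Primary structure: cantilever fixed at A.
Downward deflection at the released point C due to the loads:
  point load 14 at a = 3.24: Pa²(3L − a)/(6EI) = 714.3/EI
  UDL 19.2: wL⁴/(8EI) = 32652/EI
  δ_0 = 33366/EI
Flexibility coefficient — unit upward force at C: δ_{CC} = L³/(3EI) = 419.9/EI.
Compatibility at C: δ_0 − R_C·δ_{CC} = 0, so R_C = 33366/419.9 = 79.46 kN.

R_C = 79.46 kN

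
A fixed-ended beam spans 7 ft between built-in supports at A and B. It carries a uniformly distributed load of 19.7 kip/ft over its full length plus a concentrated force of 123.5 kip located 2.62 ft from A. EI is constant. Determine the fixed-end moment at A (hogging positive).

M_A = 207.1 kip·ft

Release both end moments; the primary structure is a simply-supported span AB with redundants M_A and M_B.
End rotations of the released simple span under the applied load (×1/EI):
  at A: UDL 19.7: wL³/(24EI) = 281.5/EI
  at B: UDL 19.7: wL³/(24EI) = 281.5/EI
  at A: point load 123.5 at a = 2.62: Pab(L + b)/(6LEI) = 384/EI
  at B: point load 123.5 at a = 2.62: Pab(L + a)/(6LEI) = 324.6/EI
  θ_A0 = 665.5/EI,  θ_B0 = 606.2/EI
Flexibility coefficients: a unit moment at one end gives L/(3EI) there and L/(6EI) at the far end, so f₁₁ = f₂₂ = 2.333/EI and f₁₂ = f₂₁ = 1.167/EI.
Compatibility — zero rotation at each built-in end:
  2.333 M_A + 1.167 M_B = 665.5
  1.167 M_A + 2.333 M_B = 606.2
Solving the pair gives M_A = 207.1 kip·ft and M_B = 156.2 kip·ft (hogging).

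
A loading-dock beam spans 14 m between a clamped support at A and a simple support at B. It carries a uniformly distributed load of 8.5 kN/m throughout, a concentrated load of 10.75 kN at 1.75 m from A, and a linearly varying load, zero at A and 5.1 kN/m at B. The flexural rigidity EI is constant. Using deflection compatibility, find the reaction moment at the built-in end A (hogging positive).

Take the reaction at B as the redundant and release it; the primary structure is a cantilever fixed at A.
Primary-structure tip deflection at B by superposition:
  UDL 8.5: wL⁴/(8EI) = 40817/EI
  point load 10.75 at a = 1.75: Pa²(3L − a)/(6EI) = 220.9/EI
  triangular load, peak 5.1 at the free end: 11w₀L⁴/(120EI) = 17959/EI
  δ_0 = 58997/EI
Flexibility coefficient — unit upward force at B: δ_{BB} = L³/(3EI) = 914.7/EI.
Compatibility at B: δ_0 − R_B·δ_{BB} = 0, so R_B = 58997/914.7 = 64.5 kN.
Moment equilibrium about A: M_A = Σ(load moments about A) − R_B·L = 1185 − 64.5×14 = 282 kN·m.

M_A = 282 kN·m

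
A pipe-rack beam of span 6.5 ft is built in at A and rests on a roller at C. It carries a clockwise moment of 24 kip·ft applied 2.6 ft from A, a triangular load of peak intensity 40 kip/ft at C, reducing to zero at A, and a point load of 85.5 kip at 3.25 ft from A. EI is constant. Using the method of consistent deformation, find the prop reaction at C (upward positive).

R_C = 101.8 kip

Choose R_C as the redundant. The primary structure is the cantilever fixed at A.
Primary-structure tip deflection at C by superposition:
  clockwise couple 24 at a = 2.6: M₀a(2L − a)/(2EI) = 324.5/EI
  triangular load, peak 40 at the free end: 11w₀L⁴/(120EI) = 6545/EI
  point load 85.5 at a = 3.25: Pa²(3L − a)/(6EI) = 2446/EI
  δ_0 = 9316/EI
Flexibility coefficient — unit upward force at C: δ_{CC} = L³/(3EI) = 91.54/EI.
Compatibility at C: δ_0 − R_C·δ_{CC} = 0, so R_C = 9316/91.54 = 101.8 kip.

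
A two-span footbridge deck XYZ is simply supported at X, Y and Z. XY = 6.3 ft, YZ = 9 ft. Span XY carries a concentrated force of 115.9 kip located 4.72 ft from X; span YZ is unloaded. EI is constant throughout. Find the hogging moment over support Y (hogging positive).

Release continuity at Y by inserting a hinge; the redundant is the internal moment M_Y. The primary structure is two simply-supported spans XY and YZ.
Rotations at Y on the released spans (each span's end-slope, ×1/EI):
  span XY: point load 115.9 at a = 4.72: Pab(L + a)/(6LEI) = 252/EI
  relative rotation θ_0 = (252 + 0)/EI = 252/EI
A unit hogging moment at Y produces rotation L₁/(3EI) + L₂/(3EI) = 5.1/EI.
Compatibility: M_Y·(L₁+L₂)/(3EI) = θ_0, giving M_Y = 49.41 kip·ft (hogging).

M_Y = 49.41 kip·ft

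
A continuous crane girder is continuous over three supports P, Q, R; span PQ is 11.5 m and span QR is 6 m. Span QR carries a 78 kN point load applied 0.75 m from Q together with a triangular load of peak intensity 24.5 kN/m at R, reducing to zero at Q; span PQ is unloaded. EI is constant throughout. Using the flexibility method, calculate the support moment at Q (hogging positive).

M_Q = 34.09 kN·m

Insert a hinge at Q; M_Q is the redundant, and each span becomes simply supported.
Rotations at Q on the released spans (each span's end-slope, ×1/EI):
  span QR: point load 78 at a = 0.75: Pab(L + b)/(6LEI) = 95.98/EI
  span QR: triangular load, peak 24.5: 7w₀L³/(360EI) = 102.9/EI
  relative rotation θ_0 = (0 + 198.9)/EI = 198.9/EI
A unit hogging moment at Q produces rotation L₁/(3EI) + L₂/(3EI) = 5.833/EI.
Slope continuity at Q: θ_0 = M_Q·5.833/EI, so M_Q = 198.9/5.833 = 34.09 kN·m (hogging).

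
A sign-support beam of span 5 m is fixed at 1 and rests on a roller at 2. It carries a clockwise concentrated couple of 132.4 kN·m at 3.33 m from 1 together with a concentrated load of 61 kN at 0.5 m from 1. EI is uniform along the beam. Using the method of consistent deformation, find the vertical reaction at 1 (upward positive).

Take the reaction at 2 as the redundant and release it; the primary structure is a cantilever fixed at 1.
Downward deflection at the released point 2 due to the loads:
  clockwise couple 132.4 at a = 3.33: M₀a(2L − a)/(2EI) = 1470/EI
  point load 61 at a = 0.5: Pa²(3L − a)/(6EI) = 36.85/EI
  δ_0 = 1507/EI
Tip deflection under a unit load at 2: L³/(3EI) = 41.67/EI.
The prop prevents deflection at 2: R_2 = δ_0/δ_{22} = 1507/41.67 = 36.17 kN.
Vertical equilibrium: R_1 = ΣP − R_2 = 61 − 36.17 = 24.83 kN.

R_1 = 24.83 kN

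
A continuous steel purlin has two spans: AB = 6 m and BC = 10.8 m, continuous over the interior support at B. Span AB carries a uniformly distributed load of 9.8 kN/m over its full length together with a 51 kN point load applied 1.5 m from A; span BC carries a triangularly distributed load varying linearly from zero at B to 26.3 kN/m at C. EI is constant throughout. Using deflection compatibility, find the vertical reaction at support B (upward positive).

R_B = 126.7 kN

Release continuity at B by inserting a hinge; the redundant is the internal moment M_B. The primary structure is two simply-supported spans AB and BC.
Rotations at B on the released spans (each span's end-slope, ×1/EI):
  span AB: UDL 9.8: wL³/(24EI) = 88.2/EI
  span AB: point load 51 at a = 1.5: Pab(L + a)/(6LEI) = 71.72/EI
  span BC: triangular load, peak 26.3: 7w₀L³/(360EI) = 644.2/EI
  relative rotation θ_0 = (159.9 + 644.2)/EI = 804.1/EI
A unit hogging moment at B produces rotation L₁/(3EI) + L₂/(3EI) = 5.6/EI.
Compatibility: M_B·(L₁+L₂)/(3EI) = θ_0, giving M_B = 143.6 kN·m (hogging).
Span AB, ΣM about A with M_B applied at B: R_B^{AB}·6 = 252.9 + 143.6, so R_B^{AB} = 66.08 kN and R_A = 109.8 − 66.08 = 43.72 kN.
Span BC, ΣM about C: R_B^{BC}·10.8 = 511.3 + 143.6, so R_B^{BC} = 60.64 kN and R_C = 142 − 60.64 = 81.38 kN.
R_B = 66.08 + 60.64 = 126.7 kN.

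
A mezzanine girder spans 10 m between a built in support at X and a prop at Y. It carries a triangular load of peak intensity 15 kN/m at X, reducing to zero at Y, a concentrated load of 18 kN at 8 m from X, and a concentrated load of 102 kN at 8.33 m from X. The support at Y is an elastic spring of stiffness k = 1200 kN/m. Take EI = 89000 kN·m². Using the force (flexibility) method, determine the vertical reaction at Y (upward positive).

Release the roller at Y. Primary structure: cantilever fixed at X.
Free-end deflection of the primary structure under the applied loading (downward +):
  triangular load, peak 15 at the fixed end: w₀L⁴/(30EI) = 5000/EI
  point load 18 at a = 8: Pa²(3L − a)/(6EI) = 4224/EI
  point load 102 at a = 8.33: Pa²(3L − a)/(6EI) = 25562/EI
  δ_0 = 34786/EI
Tip deflection under a unit load at Y: L³/(3EI) = 333.3/EI.
With EI = 89000 kN·m²: δ_0 = 0.39086 m and δ_{YY} = 0.003745 m/kN.
Compatibility — the spring shortens by R_Y/k under the reaction it provides: δ_0 − R_Y·δ_{YY} = R_Y/k. With 1/k = 0.000833 m/kN, R_Y = δ_0 / (δ_{YY} + 1/k) = 0.39086 / (0.003745 + 0.000833) = 85.36 kN.

R_Y = 85.36 kN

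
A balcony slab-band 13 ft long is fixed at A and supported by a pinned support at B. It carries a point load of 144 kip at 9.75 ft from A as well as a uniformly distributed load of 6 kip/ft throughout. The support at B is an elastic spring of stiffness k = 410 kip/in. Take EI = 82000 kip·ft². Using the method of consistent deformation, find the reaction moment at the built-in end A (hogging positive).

M_A = 380.9 kip·ft

Release the roller at B. Primary structure: cantilever fixed at A.
Downward deflection at the released point B due to the loads:
  point load 144 at a = 9.75: Pa²(3L − a)/(6EI) = 66734/EI
  UDL 6: wL⁴/(8EI) = 21421/EI
  δ_0 = 88155/EI
Flexibility coefficient — unit upward force at B: δ_{BB} = L³/(3EI) = 732.3/EI.
With EI = 82000 kip·ft²: δ_0 = 1.0751 ft and δ_{BB} = 0.008931 ft/kip.
Compatibility — the spring shortens by R_B/k under the reaction it provides: δ_0 − R_B·δ_{BB} = R_B/k. With 1/k = 1/(410×12) ft/kip = 0.000203 ft/kip, R_B = δ_0 / (δ_{BB} + 1/k) = 1.0751 / (0.008931 + 0.000203) = 117.7 kip.
Moment equilibrium about A: M_A = Σ(load moments about A) − R_B·L = 1911 − 117.7×13 = 380.9 kip·ft.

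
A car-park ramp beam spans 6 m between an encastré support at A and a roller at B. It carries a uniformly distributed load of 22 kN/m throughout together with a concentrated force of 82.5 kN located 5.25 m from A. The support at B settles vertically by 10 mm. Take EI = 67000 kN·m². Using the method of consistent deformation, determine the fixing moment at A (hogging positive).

M_A = 185.3 kN·m

Remove the prop at B; the released (primary) structure is a cantilever built in at A.
Primary-structure tip deflection at B by superposition:
  UDL 22: wL⁴/(8EI) = 3564/EI
  point load 82.5 at a = 5.25: Pa²(3L − a)/(6EI) = 4832/EI
  δ_0 = 8396/EI
Tip deflection under a unit load at B: L³/(3EI) = 72/EI.
With EI = 67000 kN·m²: δ_0 = 0.12531 m and δ_{BB} = 0.001075 m/kN.
Compatibility — the beam at B must follow the support down by 0.01 m: δ_0 − R_B·δ_{BB} = 0.01, so R_B = (0.12531 − 0.01)/0.001075 = 107.3 kN.
Moment equilibrium about A: M_A = Σ(load moments about A) − R_B·L = 829.1 − 107.3×6 = 185.3 kN·m.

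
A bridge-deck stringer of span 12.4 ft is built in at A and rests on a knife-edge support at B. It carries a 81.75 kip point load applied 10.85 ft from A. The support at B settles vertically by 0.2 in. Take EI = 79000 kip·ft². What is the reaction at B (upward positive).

R_B = 64.43 kip

Choose R_B as the redundant. The primary structure is the cantilever fixed at A.
Primary-structure tip deflection at B by superposition:
  point load 81.75 at a = 10.85: Pa²(3L − a)/(6EI) = 42265/EI
Tip deflection under a unit load at B: L³/(3EI) = 635.5/EI.
With EI = 79000 kip·ft²: δ_0 = 0.53499 ft and δ_{BB} = 0.008045 ft/kip.
Compatibility — the beam at B must follow the support down by 0.01667 ft: δ_0 − R_B·δ_{BB} = 0.01667, so R_B = (0.53499 − 0.01667)/0.008045 = 64.43 kip.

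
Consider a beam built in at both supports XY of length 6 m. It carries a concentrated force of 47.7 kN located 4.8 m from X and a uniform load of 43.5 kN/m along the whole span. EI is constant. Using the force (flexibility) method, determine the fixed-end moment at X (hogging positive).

Release both end moments; the primary structure is a simply-supported span XY with redundants M_X and M_Y.
End rotations of the released simple span under the applied load (×1/EI):
  at X: point load 47.7 at a = 4.8: Pab(L + b)/(6LEI) = 54.95/EI
  at Y: point load 47.7 at a = 4.8: Pab(L + a)/(6LEI) = 82.43/EI
  at X: UDL 43.5: wL³/(24EI) = 391.5/EI
  at Y: UDL 43.5: wL³/(24EI) = 391.5/EI
  θ_X0 = 446.5/EI,  θ_Y0 = 473.9/EI
Flexibility coefficients: a unit moment at one end gives L/(3EI) there and L/(6EI) at the far end, so f₁₁ = f₂₂ = 2/EI and f₁₂ = f₂₁ = 1/EI.
Compatibility — zero rotation at each built-in end:
  2 M_X + 1 M_Y = 446.5
  1 M_X + 2 M_Y = 473.9
Solving the pair gives M_X = 139.7 kN·m and M_Y = 167.1 kN·m (hogging).

M_X = 139.7 kN·m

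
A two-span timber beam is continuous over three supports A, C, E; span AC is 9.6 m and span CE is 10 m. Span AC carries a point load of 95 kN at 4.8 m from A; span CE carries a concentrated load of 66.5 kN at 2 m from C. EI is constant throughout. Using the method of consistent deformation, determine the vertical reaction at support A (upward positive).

Release continuity at C by inserting a hinge; the redundant is the internal moment M_C. The primary structure is two simply-supported spans AC and CE.
Rotations at C on the released spans (each span's end-slope, ×1/EI):
  span AC: point load 95 at a = 4.8: Pab(L + a)/(6LEI) = 547.2/EI
  span CE: point load 66.5 at a = 2: Pab(L + b)/(6LEI) = 319.2/EI
  relative rotation θ_0 = (547.2 + 319.2)/EI = 866.4/EI
A unit hogging moment at C produces rotation L₁/(3EI) + L₂/(3EI) = 6.533/EI.
Slope continuity at C: θ_0 = M_C·6.533/EI, so M_C = 866.4/6.533 = 132.6 kN·m (hogging).
Span AC, ΣM about A with M_C applied at C: R_C^{AC}·9.6 = 456 + 132.6, so R_C^{AC} = 61.31 kN and R_A = 95 − 61.31 = 33.69 kN.

R_A = 33.69 kN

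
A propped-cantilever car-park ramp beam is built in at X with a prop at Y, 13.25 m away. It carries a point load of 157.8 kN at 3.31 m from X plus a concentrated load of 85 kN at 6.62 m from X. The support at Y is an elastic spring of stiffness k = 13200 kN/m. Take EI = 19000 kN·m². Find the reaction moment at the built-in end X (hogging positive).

M_X = 555.1 kN·m

Release the roller at Y. Primary structure: cantilever fixed at X.
Primary-structure tip deflection at Y by superposition:
  point load 157.8 at a = 3.31: Pa²(3L − a)/(6EI) = 10500/EI
  point load 85 at a = 6.62: Pa²(3L − a)/(6EI) = 20569/EI
  δ_0 = 31069/EI
Tip deflection under a unit load at Y: L³/(3EI) = 775.4/EI.
With EI = 19000 kN·m²: δ_0 = 1.6352 m and δ_{YY} = 0.040811 m/kN.
Compatibility — the spring shortens by R_Y/k under the reaction it provides: δ_0 − R_Y·δ_{YY} = R_Y/k. With 1/k = 0.000076 m/kN, R_Y = δ_0 / (δ_{YY} + 1/k) = 1.6352 / (0.040811 + 0.000076) = 39.99 kN.
Moment equilibrium about X: M_X = Σ(load moments about X) − R_Y·L = 1085 − 39.99×13.25 = 555.1 kN·m.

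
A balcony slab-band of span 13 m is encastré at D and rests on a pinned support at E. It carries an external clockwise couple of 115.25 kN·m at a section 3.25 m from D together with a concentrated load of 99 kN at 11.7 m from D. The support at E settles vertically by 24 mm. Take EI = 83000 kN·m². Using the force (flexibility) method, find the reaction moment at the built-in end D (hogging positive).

M_D = 138.7 kN·m

Take the reaction at E as the redundant and release it; the primary structure is a cantilever fixed at D.
Deflection at E on the released cantilever, summing each load's contribution:
  clockwise couple 115.25 at a = 3.25: M₀a(2L − a)/(2EI) = 4261/EI
  point load 99 at a = 11.7: Pa²(3L − a)/(6EI) = 61662/EI
  δ_0 = 65923/EI
Tip deflection under a unit load at E: L³/(3EI) = 732.3/EI.
With EI = 83000 kN·m²: δ_0 = 0.79425 m and δ_{EE} = 0.008823 m/kN.
Compatibility — the beam at E must follow the support down by 0.024 m: δ_0 − R_E·δ_{EE} = 0.024, so R_E = (0.79425 − 0.024)/0.008823 = 87.3 kN.
Moment equilibrium about D: M_D = Σ(load moments about D) − R_E·L = 1274 − 87.3×13 = 138.7 kN·m.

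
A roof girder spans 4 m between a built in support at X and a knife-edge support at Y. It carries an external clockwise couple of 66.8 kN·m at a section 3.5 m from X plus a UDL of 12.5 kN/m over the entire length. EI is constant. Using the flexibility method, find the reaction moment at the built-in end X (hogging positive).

Release the roller at Y. Primary structure: cantilever fixed at X.
Deflection at Y on the released cantilever, summing each load's contribution:
  clockwise couple 66.8 at a = 3.5: M₀a(2L − a)/(2EI) = 526/EI
  UDL 12.5: wL⁴/(8EI) = 400/EI
  δ_0 = 926/EI
Flexibility coefficient — unit upward force at Y: δ_{YY} = L³/(3EI) = 21.33/EI.
Compatibility at Y: δ_0 − R_Y·δ_{YY} = 0, so R_Y = 926/21.33 = 43.41 kN.
Moment equilibrium about X: M_X = Σ(load moments about X) − R_Y·L = 166.8 − 43.41×4 = -6.834 kN·m.

M_X = -6.834 kN·m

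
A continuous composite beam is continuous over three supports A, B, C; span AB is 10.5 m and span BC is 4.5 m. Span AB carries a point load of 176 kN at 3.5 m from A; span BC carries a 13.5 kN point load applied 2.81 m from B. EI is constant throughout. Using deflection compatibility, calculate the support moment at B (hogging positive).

Insert a hinge at B; M_B is the redundant, and each span becomes simply supported.
Rotations at B on the released spans (each span's end-slope, ×1/EI):
  span AB: point load 176 at a = 3.5: Pab(L + a)/(6LEI) = 958.2/EI
  span BC: point load 13.5 at a = 2.81: Pab(L + b)/(6LEI) = 14.7/EI
  relative rotation θ_0 = (958.2 + 14.7)/EI = 972.9/EI
A unit hogging moment at B produces rotation L₁/(3EI) + L₂/(3EI) = 5/EI.
Slope continuity at B: θ_0 = M_B·5/EI, so M_B = 972.9/5 = 194.6 kN·m (hogging).

M_B = 194.6 kN·m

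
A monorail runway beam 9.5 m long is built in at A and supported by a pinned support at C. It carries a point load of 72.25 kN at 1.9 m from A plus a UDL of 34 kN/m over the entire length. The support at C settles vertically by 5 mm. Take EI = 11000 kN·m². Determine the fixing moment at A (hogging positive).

Remove the prop at C; the released (primary) structure is a cantilever built in at A.
Free-end deflection of the primary structure under the applied loading (downward +):
  point load 72.25 at a = 1.9: Pa²(3L − a)/(6EI) = 1156/EI
  UDL 34: wL⁴/(8EI) = 34617/EI
  δ_0 = 35773/EI
Tip deflection under a unit load at C: L³/(3EI) = 285.8/EI.
With EI = 11000 kN·m²: δ_0 = 3.2521 m and δ_{CC} = 0.025981 m/kN.
Compatibility — the beam at C must follow the support down by 0.005 m: δ_0 − R_C·δ_{CC} = 0.005, so R_C = (3.2521 − 0.005)/0.025981 = 125 kN.
Moment equilibrium about A: M_A = Σ(load moments about A) − R_C·L = 1672 − 125×9.5 = 484.2 kN·m.

M_A = 484.2 kN·m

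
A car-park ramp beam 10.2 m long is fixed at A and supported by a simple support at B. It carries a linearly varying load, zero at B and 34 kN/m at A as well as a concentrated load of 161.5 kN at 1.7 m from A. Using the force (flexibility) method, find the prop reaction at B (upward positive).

Take the reaction at B as the redundant and release it; the primary structure is a cantilever fixed at A.
Free-end deflection of the primary structure under the applied loading (downward +):
  triangular load, peak 34 at the fixed end: w₀L⁴/(30EI) = 12268/EI
  point load 161.5 at a = 1.7: Pa²(3L − a)/(6EI) = 2248/EI
  δ_0 = 14516/EI
Tip deflection under a unit load at B: L³/(3EI) = 353.7/EI.
The prop prevents deflection at B: R_B = δ_0/δ_{BB} = 14516/353.7 = 41.04 kN.

R_B = 41.04 kN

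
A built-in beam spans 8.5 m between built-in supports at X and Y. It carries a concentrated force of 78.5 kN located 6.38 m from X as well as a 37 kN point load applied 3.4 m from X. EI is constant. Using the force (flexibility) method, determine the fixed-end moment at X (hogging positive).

Release both end moments; the primary structure is a simply-supported span XY with redundants M_X and M_Y.
End rotations of the released simple span under the applied load (×1/EI):
  at X: point load 78.5 at a = 6.38: Pab(L + b)/(6LEI) = 221.1/EI
  at Y: point load 78.5 at a = 6.38: Pab(L + a)/(6LEI) = 309.8/EI
  at X: point load 37 at a = 3.4: Pab(L + b)/(6LEI) = 171.1/EI
  at Y: point load 37 at a = 3.4: Pab(L + a)/(6LEI) = 149.7/EI
  θ_X0 = 392.2/EI,  θ_Y0 = 459.5/EI
Flexibility coefficients: a unit moment at one end gives L/(3EI) there and L/(6EI) at the far end, so f₁₁ = f₂₂ = 2.833/EI and f₁₂ = f₂₁ = 1.417/EI.
Compatibility — zero rotation at each built-in end:
  2.833 M_X + 1.417 M_Y = 392.2
  1.417 M_X + 2.833 M_Y = 459.5
Solving the pair gives M_X = 76.44 kN·m and M_Y = 124 kN·m (hogging).

M_X = 76.44 kN·m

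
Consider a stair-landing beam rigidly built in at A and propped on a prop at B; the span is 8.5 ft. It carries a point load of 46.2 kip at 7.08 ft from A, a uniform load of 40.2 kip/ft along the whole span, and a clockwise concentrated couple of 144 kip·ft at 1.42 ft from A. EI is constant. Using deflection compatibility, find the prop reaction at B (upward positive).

Choose R_B as the redundant. The primary structure is the cantilever fixed at A.
Primary-structure tip deflection at B by superposition:
  point load 46.2 at a = 7.08: Pa²(3L − a)/(6EI) = 7110/EI
  UDL 40.2: wL⁴/(8EI) = 26231/EI
  clockwise couple 144 at a = 1.42: M₀a(2L − a)/(2EI) = 1593/EI
  δ_0 = 34933/EI
Flexibility coefficient — unit upward force at B: δ_{BB} = L³/(3EI) = 204.7/EI.
Compatibility at B: δ_0 − R_B·δ_{BB} = 0, so R_B = 34933/204.7 = 170.6 kip.

R_B = 170.6 kip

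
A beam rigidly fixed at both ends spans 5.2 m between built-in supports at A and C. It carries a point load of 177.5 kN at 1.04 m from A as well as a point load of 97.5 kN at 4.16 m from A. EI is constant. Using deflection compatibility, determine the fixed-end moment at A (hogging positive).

M_A = 134.4 kN·m

Release both end moments; the primary structure is a simply-supported span AC with redundants M_A and M_C.
End rotations of the released simple span under the applied load (×1/EI):
  at A: point load 177.5 at a = 1.04: Pab(L + b)/(6LEI) = 230.4/EI
  at C: point load 177.5 at a = 1.04: Pab(L + a)/(6LEI) = 153.6/EI
  at A: point load 97.5 at a = 4.16: Pab(L + b)/(6LEI) = 84.36/EI
  at C: point load 97.5 at a = 4.16: Pab(L + a)/(6LEI) = 126.5/EI
  θ_A0 = 314.7/EI,  θ_C0 = 280.1/EI
Flexibility coefficients: a unit moment at one end gives L/(3EI) there and L/(6EI) at the far end, so f₁₁ = f₂₂ = 1.733/EI and f₁₂ = f₂₁ = 0.8667/EI.
Compatibility — zero rotation at each built-in end:
  1.733 M_A + 0.8667 M_C = 314.7
  0.8667 M_A + 1.733 M_C = 280.1
Solving the pair gives M_A = 134.4 kN·m and M_C = 94.43 kN·m (hogging).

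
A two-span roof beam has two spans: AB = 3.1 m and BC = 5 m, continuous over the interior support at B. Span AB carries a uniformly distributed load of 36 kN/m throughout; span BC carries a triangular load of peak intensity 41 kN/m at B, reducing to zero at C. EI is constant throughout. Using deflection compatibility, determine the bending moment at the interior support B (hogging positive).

Insert a hinge at B; M_B is the redundant, and each span becomes simply supported.
Discontinuity in slope at B on the released structure — sum the simple-span end rotations:
  span AB: UDL 36: wL³/(24EI) = 44.69/EI
  span BC: triangular load, peak 41: w₀L³/(45EI) = 113.9/EI
  relative rotation θ_0 = (44.69 + 113.9)/EI = 158.6/EI
A unit hogging moment at B produces rotation L₁/(3EI) + L₂/(3EI) = 2.7/EI.
Slope continuity at B: θ_0 = M_B·2.7/EI, so M_B = 158.6/2.7 = 58.73 kN·m (hogging).

M_B = 58.73 kN·m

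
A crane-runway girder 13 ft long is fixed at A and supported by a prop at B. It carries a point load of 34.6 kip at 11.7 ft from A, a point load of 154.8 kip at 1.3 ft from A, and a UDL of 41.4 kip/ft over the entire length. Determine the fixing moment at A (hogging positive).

M_A = 1069 kip·ft

Choose R_B as the redundant. The primary structure is the cantilever fixed at A.
Free-end deflection of the primary structure under the applied loading (downward +):
  point load 34.6 at a = 11.7: Pa²(3L − a)/(6EI) = 21551/EI
  point load 154.8 at a = 1.3: Pa²(3L − a)/(6EI) = 1644/EI
  UDL 41.4: wL⁴/(8EI) = 147803/EI
  δ_0 = 170998/EI
Tip deflection under a unit load at B: L³/(3EI) = 732.3/EI.
Compatibility at B: δ_0 − R_B·δ_{BB} = 0, so R_B = 170998/732.3 = 233.5 kip.
Moment equilibrium about A: M_A = Σ(load moments about A) − R_B·L = 4104 − 233.5×13 = 1069 kip·ft.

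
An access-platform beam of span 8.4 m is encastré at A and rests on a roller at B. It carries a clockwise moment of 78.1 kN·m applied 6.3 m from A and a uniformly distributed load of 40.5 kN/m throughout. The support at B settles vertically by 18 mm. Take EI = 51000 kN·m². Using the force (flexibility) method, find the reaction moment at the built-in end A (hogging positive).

M_A = 364.5 kN·m

Choose R_B as the redundant. The primary structure is the cantilever fixed at A.
Free-end deflection of the primary structure under the applied loading (downward +):
  clockwise couple 78.1 at a = 6.3: M₀a(2L − a)/(2EI) = 2583/EI
  UDL 40.5: wL⁴/(8EI) = 25205/EI
  δ_0 = 27788/EI
Tip deflection under a unit load at B: L³/(3EI) = 197.6/EI.
With EI = 51000 kN·m²: δ_0 = 0.54486 m and δ_{BB} = 0.003874 m/kN.
Compatibility — the beam at B must follow the support down by 0.018 m: δ_0 − R_B·δ_{BB} = 0.018, so R_B = (0.54486 − 0.018)/0.003874 = 136 kN.
Moment equilibrium about A: M_A = Σ(load moments about A) − R_B·L = 1507 − 136×8.4 = 364.5 kN·m.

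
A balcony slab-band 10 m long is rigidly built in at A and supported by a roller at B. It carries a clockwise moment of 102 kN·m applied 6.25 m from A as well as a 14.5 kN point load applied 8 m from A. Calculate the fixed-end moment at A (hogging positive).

Choose R_B as the redundant. The primary structure is the cantilever fixed at A.
Primary-structure tip deflection at B by superposition:
  clockwise couple 102 at a = 6.25: M₀a(2L − a)/(2EI) = 4383/EI
  point load 14.5 at a = 8: Pa²(3L − a)/(6EI) = 3403/EI
  δ_0 = 7785/EI
Flexibility coefficient — unit upward force at B: δ_{BB} = L³/(3EI) = 333.3/EI.
The prop prevents deflection at B: R_B = δ_0/δ_{BB} = 7785/333.3 = 23.36 kN.
Moment equilibrium about A: M_A = Σ(load moments about A) − R_B·L = 218 − 23.36×10 = -15.56 kN·m.

M_A = -15.56 kN·m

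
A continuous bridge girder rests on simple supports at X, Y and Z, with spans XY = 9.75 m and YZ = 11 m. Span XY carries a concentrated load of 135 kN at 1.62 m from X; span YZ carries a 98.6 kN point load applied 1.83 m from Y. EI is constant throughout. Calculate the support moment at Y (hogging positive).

M_Y = 123.1 kN·m

Insert a hinge at Y; M_Y is the redundant, and each span becomes simply supported.
End slopes at the hinge Y, treating each span as simply supported:
  span XY: point load 135 at a = 1.62: Pab(L + a)/(6LEI) = 345.6/EI
  span YZ: point load 98.6 at a = 1.83: Pab(L + b)/(6LEI) = 505.7/EI
  relative rotation θ_0 = (345.6 + 505.7)/EI = 851.2/EI
A unit hogging moment at Y produces rotation L₁/(3EI) + L₂/(3EI) = 6.917/EI.
Slope continuity at Y: θ_0 = M_Y·6.917/EI, so M_Y = 851.2/6.917 = 123.1 kN·m (hogging).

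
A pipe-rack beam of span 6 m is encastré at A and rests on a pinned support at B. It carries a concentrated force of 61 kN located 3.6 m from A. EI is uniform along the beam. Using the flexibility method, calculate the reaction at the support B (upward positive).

R_B = 26.35 kN

Remove the prop at B; the released (primary) structure is a cantilever built in at A.
Downward deflection at the released point B due to the loads:
  point load 61 at a = 3.6: Pa²(3L − a)/(6EI) = 1897/EI
Flexibility coefficient — unit upward force at B: δ_{BB} = L³/(3EI) = 72/EI.
Compatibility at B: δ_0 − R_B·δ_{BB} = 0, so R_B = 1897/72 = 26.35 kN.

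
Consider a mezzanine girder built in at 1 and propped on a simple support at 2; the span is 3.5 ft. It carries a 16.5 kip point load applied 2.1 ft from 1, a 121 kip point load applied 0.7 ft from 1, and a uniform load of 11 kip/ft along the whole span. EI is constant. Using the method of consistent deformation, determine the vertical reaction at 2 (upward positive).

Take the reaction at 2 as the redundant and release it; the primary structure is a cantilever fixed at 1.
Free-end deflection of the primary structure under the applied loading (downward +):
  point load 16.5 at a = 2.1: Pa²(3L − a)/(6EI) = 101.9/EI
  point load 121 at a = 0.7: Pa²(3L − a)/(6EI) = 96.84/EI
  UDL 11: wL⁴/(8EI) = 206.3/EI
  δ_0 = 405/EI
Flexibility coefficient — unit upward force at 2: δ_{22} = L³/(3EI) = 14.29/EI.
The prop prevents deflection at 2: R_2 = δ_0/δ_{22} = 405/14.29 = 28.34 kip.

R_2 = 28.34 kip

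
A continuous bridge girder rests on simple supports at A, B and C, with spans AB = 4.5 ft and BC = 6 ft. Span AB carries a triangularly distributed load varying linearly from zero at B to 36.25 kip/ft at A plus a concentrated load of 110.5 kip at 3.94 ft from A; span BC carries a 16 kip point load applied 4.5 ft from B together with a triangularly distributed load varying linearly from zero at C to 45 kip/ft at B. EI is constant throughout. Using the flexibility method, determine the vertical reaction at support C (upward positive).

Release continuity at B by inserting a hinge; the redundant is the internal moment M_B. The primary structure is two simply-supported spans AB and BC.
Discontinuity in slope at B on the released structure — sum the simple-span end rotations:
  span AB: triangular load, peak 36.25: 7w₀L³/(360EI) = 64.23/EI
  span AB: point load 110.5 at a = 3.94: Pab(L + a)/(6LEI) = 76.21/EI
  span BC: point load 16 at a = 4.5: Pab(L + b)/(6LEI) = 22.5/EI
  span BC: triangular load, peak 45: w₀L³/(45EI) = 216/EI
  relative rotation θ_0 = (140.4 + 238.5)/EI = 378.9/EI
A unit hogging moment at B produces rotation L₁/(3EI) + L₂/(3EI) = 3.5/EI.
Compatibility: M_B·(L₁+L₂)/(3EI) = θ_0, giving M_B = 108.3 kip·ft (hogging).
Span BC, ΣM about C: R_B^{BC}·6 = 564 + 108.3, so R_B^{BC} = 112 kip and R_C = 151 − 112 = 38.96 kip.

R_C = 38.96 kip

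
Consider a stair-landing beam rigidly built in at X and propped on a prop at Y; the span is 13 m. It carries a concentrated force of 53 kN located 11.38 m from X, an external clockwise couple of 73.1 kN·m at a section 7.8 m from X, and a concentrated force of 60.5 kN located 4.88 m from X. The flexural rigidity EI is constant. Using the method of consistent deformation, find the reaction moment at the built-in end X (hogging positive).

Remove the prop at Y; the released (primary) structure is a cantilever built in at X.
Deflection at Y on the released cantilever, summing each load's contribution:
  point load 53 at a = 11.38: Pa²(3L − a)/(6EI) = 31596/EI
  clockwise couple 73.1 at a = 7.8: M₀a(2L − a)/(2EI) = 5189/EI
  point load 60.5 at a = 4.88: Pa²(3L − a)/(6EI) = 8193/EI
  δ_0 = 44978/EI
Flexibility coefficient — unit upward force at Y: δ_{YY} = L³/(3EI) = 732.3/EI.
Compatibility at Y: δ_0 − R_Y·δ_{YY} = 0, so R_Y = 44978/732.3 = 61.42 kN.
Moment equilibrium about X: M_X = Σ(load moments about X) − R_Y·L = 971.5 − 61.42×13 = 173.1 kN·m.

M_X = 173.1 kN·m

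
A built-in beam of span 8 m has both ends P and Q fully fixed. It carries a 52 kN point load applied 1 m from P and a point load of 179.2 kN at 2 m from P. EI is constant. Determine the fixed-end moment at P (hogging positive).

M_P = 241.4 kN·m

Take the two fixed-end moments M_P, M_Q as redundants; the released structure is the simple span PQ.
Simple-span end rotations at P and Q under the given loads:
  at P: point load 52 at a = 1: Pab(L + b)/(6LEI) = 113.8/EI
  at Q: point load 52 at a = 1: Pab(L + a)/(6LEI) = 68.25/EI
  at P: point load 179.2 at a = 2: Pab(L + b)/(6LEI) = 627.2/EI
  at Q: point load 179.2 at a = 2: Pab(L + a)/(6LEI) = 448/EI
  θ_P0 = 741/EI,  θ_Q0 = 516.2/EI
Flexibility coefficients: a unit moment at one end gives L/(3EI) there and L/(6EI) at the far end, so f₁₁ = f₂₂ = 2.667/EI and f₁₂ = f₂₁ = 1.333/EI.
Compatibility — zero rotation at each built-in end:
  2.667 M_P + 1.333 M_Q = 741
  1.333 M_P + 2.667 M_Q = 516.2
Solving the pair gives M_P = 241.4 kN·m and M_Q = 72.89 kN·m (hogging).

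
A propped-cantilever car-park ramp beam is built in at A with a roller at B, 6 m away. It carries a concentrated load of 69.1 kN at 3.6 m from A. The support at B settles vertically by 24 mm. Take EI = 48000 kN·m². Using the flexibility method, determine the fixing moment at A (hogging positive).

Take the reaction at B as the redundant and release it; the primary structure is a cantilever fixed at A.
Downward deflection at the released point B due to the loads:
  point load 69.1 at a = 3.6: Pa²(3L − a)/(6EI) = 2149/EI
Flexibility coefficient — unit upward force at B: δ_{BB} = L³/(3EI) = 72/EI.
With EI = 48000 kN·m²: δ_0 = 0.044777 m and δ_{BB} = 0.0015 m/kN.
Compatibility — the beam at B must follow the support down by 0.024 m: δ_0 − R_B·δ_{BB} = 0.024, so R_B = (0.044777 − 0.024)/0.0015 = 13.85 kN.
Moment equilibrium about A: M_A = Σ(load moments about A) − R_B·L = 248.8 − 13.85×6 = 165.7 kN·m.

M_A = 165.7 kN·m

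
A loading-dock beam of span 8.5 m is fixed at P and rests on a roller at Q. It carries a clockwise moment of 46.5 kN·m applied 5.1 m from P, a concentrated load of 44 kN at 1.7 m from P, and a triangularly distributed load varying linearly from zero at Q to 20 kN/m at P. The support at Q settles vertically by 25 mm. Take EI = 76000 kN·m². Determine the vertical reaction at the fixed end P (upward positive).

Choose R_Q as the redundant. The primary structure is the cantilever fixed at P.
Deflection at Q on the released cantilever, summing each load's contribution:
  clockwise couple 46.5 at a = 5.1: M₀a(2L − a)/(2EI) = 1411/EI
  point load 44 at a = 1.7: Pa²(3L − a)/(6EI) = 504.4/EI
  triangular load, peak 20 at the fixed end: w₀L⁴/(30EI) = 3480/EI
  δ_0 = 5395/EI
Tip deflection under a unit load at Q: L³/(3EI) = 204.7/EI.
With EI = 76000 kN·m²: δ_0 = 0.070993 m and δ_{QQ} = 0.002694 m/kN.
Compatibility — the beam at Q must follow the support down by 0.025 m: δ_0 − R_Q·δ_{QQ} = 0.025, so R_Q = (0.070993 − 0.025)/0.002694 = 17.08 kN.
Vertical equilibrium: R_P = ΣP − R_Q = 129 − 17.08 = 111.9 kN.

R_P = 111.9 kN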